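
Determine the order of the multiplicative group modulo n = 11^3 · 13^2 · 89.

16610880

φ(11^3) = 11^3 − 11^2 = 1331 − 121 = 1210.
φ(13^2) = 13^2 − 13^1 = 169 − 13 = 156.
φ(89) = 89 − 1 = 88.
φ(20019571) = 1210 × 156 × 88 = 16610880.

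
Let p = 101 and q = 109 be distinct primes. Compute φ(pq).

φ(101) = 101 − 1 = 100.
φ(109) = 109 − 1 = 108.
Multiply: 100 · 108 = 10800.

10800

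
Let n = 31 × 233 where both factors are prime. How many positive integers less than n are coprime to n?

φ(31) = 31 − 1 = 30.
φ(233) = 233 − 1 = 232.
Multiply: 30 · 232 = 6960.

6960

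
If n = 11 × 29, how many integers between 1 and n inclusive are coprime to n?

φ(11) = 11 − 1 = 10.
φ(29) = 29 − 1 = 28.
Since φ is multiplicative, φ(319) = 10 · 28 = 280.

280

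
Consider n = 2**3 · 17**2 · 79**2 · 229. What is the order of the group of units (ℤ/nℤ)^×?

φ(2^3) = 2^3 − 2^2 = 8 − 4 = 4.
φ(17^2) = 17^1·(17−1) = 17·16 = 272.
φ(79^2) = 79^2 − 79^1 = 6241 − 79 = 6162.
φ(229) = 229 − 1 = 228.
Multiply: 4 · 272 · 6162 · 228 = 1528570368.

1528570368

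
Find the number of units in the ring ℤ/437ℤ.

Prime factorization: 437 = 19 × 23.
φ(437) = 437 · (1 − 1/19) · (1 − 1/23)
       = 437 · 396/437 = 396.

396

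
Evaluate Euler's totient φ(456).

144

456 = 2**3 * 3 * 19.
φ(2^3) = 2^2·(2−1) = 4·1 = 4.
φ(3) = 3 − 1 = 2.
φ(19) = 19 − 1 = 18.
Since φ is multiplicative, φ(456) = 4 · 2 · 18 = 144.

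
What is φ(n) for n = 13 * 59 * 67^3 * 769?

158366748672

φ(13) = 13 − 1 = 12.
φ(59) = 59 − 1 = 58.
φ(67^3) = 67^3 − 67^2 = 300763 − 4489 = 296274.
φ(769) = 769 − 1 = 768.
Multiply: 12 · 58 · 296274 · 768 = 158366748672.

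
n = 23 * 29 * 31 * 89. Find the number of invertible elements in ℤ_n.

φ(23) = 23 − 1 = 22.
φ(29) = 29 − 1 = 28.
φ(31) = 31 − 1 = 30.
φ(89) = 89 − 1 = 88.
Multiply: 22 · 28 · 30 · 88 = 1626240.

1626240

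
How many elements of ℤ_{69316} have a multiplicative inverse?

69316 = 2^2 × 13 × 31 × 43.
φ(69316) = 69316 · (1 − 1/2) · (1 − 1/13) · (1 − 1/31) · (1 − 1/43)
       = 69316 · 15120/34658 = 30240.

30240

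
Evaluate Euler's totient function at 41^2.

φ(41^2) = 41^2 − 41^1 = 1681 − 41 = 1640.

1640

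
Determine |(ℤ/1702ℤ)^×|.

First factor: 1702 = 2 × 23 × 37.
φ(1702) = 1702 · (1 − 1/2) · (1 − 1/23) · (1 − 1/37)
       = 1702 · 792/1702 = 792.

792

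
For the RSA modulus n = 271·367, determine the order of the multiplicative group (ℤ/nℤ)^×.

φ(271) = 271 − 1 = 270.
φ(367) = 367 − 1 = 366.
Since φ is multiplicative, φ(99457) = 270 · 366 = 98820.

98820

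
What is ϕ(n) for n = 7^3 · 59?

φ(20237) = 20237 · (1 − 1/7) · (1 − 1/59)
       = 20237 · 348/413 = 17052.

17052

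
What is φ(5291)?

First factor: 5291 = 11 * 13 * 37.
φ(11) = 11 − 1 = 10.
φ(13) = 13 − 1 = 12.
φ(37) = 37 − 1 = 36.
φ(5291) = 10 × 12 × 36 = 4320.

4320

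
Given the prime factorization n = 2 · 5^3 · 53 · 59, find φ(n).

301600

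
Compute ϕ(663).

384

First factor: 663 = 3 × 13 × 17.
φ(663) = 663 · (1 − 1/3) · (1 − 1/13) · (1 − 1/17)
       = 663 · 384/663 = 384.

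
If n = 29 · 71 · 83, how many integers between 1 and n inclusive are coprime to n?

160720

φ(29) = 29 − 1 = 28.
φ(71) = 71 − 1 = 70.
φ(83) = 83 − 1 = 82.
φ(170897) = 28 × 70 × 82 = 160720.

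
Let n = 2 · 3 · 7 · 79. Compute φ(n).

936

φ(2) = 2 − 1 = 1.
φ(3) = 3 − 1 = 2.
φ(7) = 7 − 1 = 6.
φ(79) = 79 − 1 = 78.
Since φ is multiplicative, φ(3318) = 1 · 2 · 6 · 78 = 936.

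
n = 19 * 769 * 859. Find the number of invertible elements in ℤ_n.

11860992

φ(12550849) = 12550849 · (1 − 1/19) · (1 − 1/769) · (1 − 1/859)
       = 12550849 · 11860992/12550849 = 11860992.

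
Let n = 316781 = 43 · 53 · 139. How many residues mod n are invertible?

φ(316781) = 316781 · (1 − 1/43) · (1 − 1/53) · (1 − 1/139)
       = 316781 · 301392/316781 = 301392.

301392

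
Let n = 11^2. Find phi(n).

110

φ(11^2) = 11^2 − 11^1 = 121 − 11 = 110.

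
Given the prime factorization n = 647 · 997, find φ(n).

643416

φ(645059) = 645059 · (1 − 1/647) · (1 − 1/997)
       = 645059 · 643416/645059 = 643416.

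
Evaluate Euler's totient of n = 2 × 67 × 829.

54648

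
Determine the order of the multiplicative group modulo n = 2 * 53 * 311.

φ(32966) = 32966 · (1 − 1/2) · (1 − 1/53) · (1 − 1/311)
       = 32966 · 16120/32966 = 16120.

16120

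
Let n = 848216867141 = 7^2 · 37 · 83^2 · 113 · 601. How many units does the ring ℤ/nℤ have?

φ(848216867141) = 848216867141 · (1 − 1/7) · (1 − 1/37) · (1 − 1/83) · (1 − 1/113) · (1 − 1/601)
       = 848216867141 · 1190246400/1459925761 = 691533158400.

691533158400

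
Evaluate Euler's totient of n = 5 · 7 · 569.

13632

φ(5) = 5 − 1 = 4.
φ(7) = 7 − 1 = 6.
φ(569) = 569 − 1 = 568.
φ(19915) = 4 × 6 × 568 = 13632.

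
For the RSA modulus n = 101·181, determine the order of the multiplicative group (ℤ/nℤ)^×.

18000

For distinct primes, φ(pq) = (p−1)(q−1) = 100 × 180 = 18000.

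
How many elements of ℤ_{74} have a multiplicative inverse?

36

Factor 74: 74 = 2 · 37.
φ(74) = 74 · (1 − 1/2) · (1 − 1/37)
       = 74 · 36/74 = 36.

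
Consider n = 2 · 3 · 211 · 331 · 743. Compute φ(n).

φ(2) = 2 − 1 = 1.
φ(3) = 3 − 1 = 2.
φ(211) = 211 − 1 = 210.
φ(331) = 331 − 1 = 330.
φ(743) = 743 − 1 = 742.
φ(311351178) = 1 × 2 × 210 × 330 × 742 = 102841200.

102841200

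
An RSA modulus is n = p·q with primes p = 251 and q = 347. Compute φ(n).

φ(251) = 251 − 1 = 250.
φ(347) = 347 − 1 = 346.
Multiply: 250 · 346 = 86500.

86500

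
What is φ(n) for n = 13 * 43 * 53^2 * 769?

1066770432

φ(13) = 13 − 1 = 12.
φ(43) = 43 − 1 = 42.
φ(53^2) = 53^2 − 53^1 = 2809 − 53 = 2756.
φ(769) = 769 − 1 = 768.
φ(1207507639) = 12 × 42 × 2756 × 768 = 1066770432.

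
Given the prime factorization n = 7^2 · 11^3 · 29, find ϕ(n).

1422960

φ(7^2) = 7^2 − 7^1 = 49 − 7 = 42.
φ(11^3) = 11^2·(11−1) = 121·10 = 1210.
φ(29) = 29 − 1 = 28.
φ(1891351) = 42 × 1210 × 28 = 1422960.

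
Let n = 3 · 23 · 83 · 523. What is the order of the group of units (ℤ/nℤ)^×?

φ(2995221) = 2995221 · (1 − 1/3) · (1 − 1/23) · (1 − 1/83) · (1 − 1/523)
       = 2995221 · 1883376/2995221 = 1883376.

1883376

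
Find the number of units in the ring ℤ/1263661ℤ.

967680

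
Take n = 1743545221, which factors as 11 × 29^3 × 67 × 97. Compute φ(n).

1492001280

φ(1743545221) = 1743545221 · (1 − 1/11) · (1 − 1/29) · (1 − 1/67) · (1 − 1/97)
       = 1743545221 · 1774080/2073181 = 1492001280.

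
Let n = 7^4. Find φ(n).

2058

φ(7^4) = 7^4 − 7^3 = 2401 − 343 = 2058.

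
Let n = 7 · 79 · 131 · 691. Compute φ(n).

41979600

φ(50058113) = 50058113 · (1 − 1/7) · (1 − 1/79) · (1 − 1/131) · (1 − 1/691)
       = 50058113 · 41979600/50058113 = 41979600.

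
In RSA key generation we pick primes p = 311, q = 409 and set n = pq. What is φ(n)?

126480

For distinct primes, φ(pq) = (p−1)(q−1) = 310 × 408 = 126480.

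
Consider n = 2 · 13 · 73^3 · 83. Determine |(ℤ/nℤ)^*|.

φ(2) = 2 − 1 = 1.
φ(13) = 13 − 1 = 12.
φ(73^3) = 73^2·(73−1) = 5329·72 = 383688.
φ(83) = 83 − 1 = 82.
Since φ is multiplicative, φ(839498686) = 1 · 12 · 383688 · 82 = 377548992.

377548992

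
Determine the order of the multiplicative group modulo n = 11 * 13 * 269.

32160

φ(38467) = 38467 · (1 − 1/11) · (1 − 1/13) · (1 − 1/269)
       = 38467 · 32160/38467 = 32160.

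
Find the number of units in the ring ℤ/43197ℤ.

21120

Prime factorization: 43197 = 3 · 7 · 11**2 · 17.
φ(3) = 3 − 1 = 2.
φ(7) = 7 − 1 = 6.
φ(11^2) = 11^1·(11−1) = 11·10 = 110.
φ(17) = 17 − 1 = 16.
Multiply: 2 · 6 · 110 · 16 = 21120.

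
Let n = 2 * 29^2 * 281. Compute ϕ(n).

φ(2) = 2 − 1 = 1.
φ(29^2) = 29^2 − 29^1 = 841 − 29 = 812.
φ(281) = 281 − 1 = 280.
Since φ is multiplicative, φ(472642) = 1 · 812 · 280 = 227360.

227360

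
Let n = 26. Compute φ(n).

Prime factorization: 26 = 2 * 13.
φ(2) = 2 − 1 = 1.
φ(13) = 13 − 1 = 12.
Since φ is multiplicative, φ(26) = 1 · 12 = 12.

12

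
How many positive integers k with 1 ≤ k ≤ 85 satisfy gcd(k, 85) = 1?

64

Prime factorization: 85 = 5 · 17.
φ(85) = 85 · (1 − 1/5) · (1 − 1/17)
       = 85 · 64/85 = 64.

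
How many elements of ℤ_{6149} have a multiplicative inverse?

First factor: 6149 = 11 * 13 * 43.
φ(6149) = 6149 · (1 − 1/11) · (1 − 1/13) · (1 − 1/43)
       = 6149 · 5040/6149 = 5040.

5040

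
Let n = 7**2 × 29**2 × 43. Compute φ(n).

φ(7^2) = 7^2 − 7^1 = 49 − 7 = 42.
φ(29^2) = 29^1·(29−1) = 29·28 = 812.
φ(43) = 43 − 1 = 42.
Since φ is multiplicative, φ(1771987) = 42 · 812 · 42 = 1432368.

1432368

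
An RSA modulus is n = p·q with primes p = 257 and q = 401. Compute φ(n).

φ(n) = (p − 1)(q − 1) = (257−1)(401−1) = 256·400 = 102400.

102400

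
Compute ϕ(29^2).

812

φ(841) = 841 · (1 − 1/29)
       = 841 · 28/29 = 812.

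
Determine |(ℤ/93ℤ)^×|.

Prime factorization: 93 = 3 * 31.
φ(3) = 3 − 1 = 2.
φ(31) = 31 − 1 = 30.
Since φ is multiplicative, φ(93) = 2 · 30 = 60.

60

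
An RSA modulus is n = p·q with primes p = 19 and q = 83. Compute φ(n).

φ(n) = (p − 1)(q − 1) = (19−1)(83−1) = 18·82 = 1476.

1476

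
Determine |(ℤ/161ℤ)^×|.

Factor 161: 161 = 7 · 23.
φ(161) = 161 · (1 − 1/7) · (1 − 1/23)
       = 161 · 132/161 = 132.

132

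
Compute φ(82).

40

Factor 82: 82 = 2 × 41.
φ(2) = 2 − 1 = 1.
φ(41) = 41 − 1 = 40.
Multiply: 1 · 40 = 40.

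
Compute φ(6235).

Prime factorization: 6235 = 5 · 29 · 43.
φ(5) = 5 − 1 = 4.
φ(29) = 29 − 1 = 28.
φ(43) = 43 − 1 = 42.
φ(6235) = 4 × 28 × 42 = 4704.

4704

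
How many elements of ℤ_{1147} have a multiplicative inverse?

Factor 1147: 1147 = 31 · 37.
φ(31) = 31 − 1 = 30.
φ(37) = 37 − 1 = 36.
φ(1147) = 30 × 36 = 1080.

1080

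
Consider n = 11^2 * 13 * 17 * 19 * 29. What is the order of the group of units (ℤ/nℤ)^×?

10644480

φ(14734291) = 14734291 · (1 − 1/11) · (1 − 1/13) · (1 − 1/17) · (1 − 1/19) · (1 − 1/29)
       = 14734291 · 967680/1339481 = 10644480.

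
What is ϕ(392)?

168

Prime factorization: 392 = 2^3 × 7^2.
φ(392) = 392 · (1 − 1/2) · (1 − 1/7)
       = 392 · 6/14 = 168.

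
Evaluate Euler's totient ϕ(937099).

First factor: 937099 = 19 × 31 × 37 × 43.
φ(19) = 19 − 1 = 18.
φ(31) = 31 − 1 = 30.
φ(37) = 37 − 1 = 36.
φ(43) = 43 − 1 = 42.
Multiply: 18 · 30 · 36 · 42 = 816480.

816480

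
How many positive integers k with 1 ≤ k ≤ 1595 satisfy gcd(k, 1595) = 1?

Prime factorization: 1595 = 5 · 11 · 29.
φ(5) = 5 − 1 = 4.
φ(11) = 11 − 1 = 10.
φ(29) = 29 − 1 = 28.
φ(1595) = 4 × 10 × 28 = 1120.

1120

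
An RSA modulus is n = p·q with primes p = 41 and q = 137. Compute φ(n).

5440

For distinct primes, φ(pq) = (p−1)(q−1) = 40 × 136 = 5440.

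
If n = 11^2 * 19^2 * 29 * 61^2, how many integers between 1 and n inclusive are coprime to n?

φ(11^2) = 11^2 − 11^1 = 121 − 11 = 110.
φ(19^2) = 19^1·(19−1) = 19·18 = 342.
φ(29) = 29 − 1 = 28.
φ(61^2) = 61^2 − 61^1 = 3721 − 61 = 3660.
Since φ is multiplicative, φ(4713573029) = 110 · 342 · 28 · 3660 = 3855297600.

3855297600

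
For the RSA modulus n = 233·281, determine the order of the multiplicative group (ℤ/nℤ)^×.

64960

φ(pq) = (p−1)(q−1) = 232 · 280 = 64960.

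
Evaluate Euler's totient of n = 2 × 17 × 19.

φ(2) = 2 − 1 = 1.
φ(17) = 17 − 1 = 16.
φ(19) = 19 − 1 = 18.
Since φ is multiplicative, φ(646) = 1 · 16 · 18 = 288.

288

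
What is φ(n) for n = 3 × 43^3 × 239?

36965208

φ(3) = 3 − 1 = 2.
φ(43^3) = 43^3 − 43^2 = 79507 − 1849 = 77658.
φ(239) = 239 − 1 = 238.
Multiply: 2 · 77658 · 238 = 36965208.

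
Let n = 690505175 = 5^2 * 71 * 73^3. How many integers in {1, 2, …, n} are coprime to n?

537163200

φ(690505175) = 690505175 · (1 − 1/5) · (1 − 1/71) · (1 − 1/73)
       = 690505175 · 20160/25915 = 537163200.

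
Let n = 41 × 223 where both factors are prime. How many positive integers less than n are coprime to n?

8880

φ(41) = 41 − 1 = 40.
φ(223) = 223 − 1 = 222.
φ(9143) = 40 × 222 = 8880.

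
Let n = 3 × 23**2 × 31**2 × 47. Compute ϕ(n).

φ(71680029) = 71680029 · (1 − 1/3) · (1 − 1/23) · (1 − 1/31) · (1 − 1/47)
       = 71680029 · 60720/100533 = 43293360.

43293360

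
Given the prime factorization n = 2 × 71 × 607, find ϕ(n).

42420

φ(2) = 2 − 1 = 1.
φ(71) = 71 − 1 = 70.
φ(607) = 607 − 1 = 606.
Multiply: 1 · 70 · 606 = 42420.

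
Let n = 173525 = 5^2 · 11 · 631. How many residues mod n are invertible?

126000

φ(5^2) = 5^2 − 5^1 = 25 − 5 = 20.
φ(11) = 11 − 1 = 10.
φ(631) = 631 − 1 = 630.
Since φ is multiplicative, φ(173525) = 20 · 10 · 630 = 126000.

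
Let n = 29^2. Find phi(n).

φ(29^2) = 29^1·(29−1) = 29·28 = 812.

812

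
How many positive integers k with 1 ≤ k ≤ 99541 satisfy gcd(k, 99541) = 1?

Factor 99541: 99541 = 13^2 · 19 · 31.
φ(13^2) = 13^1·(13−1) = 13·12 = 156.
φ(19) = 19 − 1 = 18.
φ(31) = 31 − 1 = 30.
Since φ is multiplicative, φ(99541) = 156 · 18 · 30 = 84240.

84240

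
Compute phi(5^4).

φ(5^4) = 5^3·(5−1) = 125·4 = 500.

500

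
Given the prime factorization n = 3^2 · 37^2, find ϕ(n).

φ(3^2) = 3^2 − 3^1 = 9 − 3 = 6.
φ(37^2) = 37^1·(37−1) = 37·36 = 1332.
Since φ is multiplicative, φ(12321) = 6 · 1332 = 7992.

7992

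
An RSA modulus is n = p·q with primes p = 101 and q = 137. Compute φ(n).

13600

φ(pq) = (p−1)(q−1) = 100 · 136 = 13600.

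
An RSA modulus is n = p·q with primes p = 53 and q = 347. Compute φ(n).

17992

φ(n) = (p − 1)(q − 1) = (53−1)(347−1) = 52·346 = 17992.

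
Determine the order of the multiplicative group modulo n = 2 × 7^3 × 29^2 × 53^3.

34870521504

φ(2) = 2 − 1 = 1.
φ(7^3) = 7^3 − 7^2 = 343 − 49 = 294.
φ(29^2) = 29^2 − 29^1 = 841 − 29 = 812.
φ(53^3) = 53^2·(53−1) = 2809·52 = 146068.
Multiply: 1 · 294 · 812 · 146068 = 34870521504.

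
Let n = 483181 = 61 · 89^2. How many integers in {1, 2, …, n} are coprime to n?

469920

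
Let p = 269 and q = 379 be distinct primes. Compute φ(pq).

101304

For distinct primes, φ(pq) = (p−1)(q−1) = 268 × 378 = 101304.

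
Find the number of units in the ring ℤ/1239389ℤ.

Factor 1239389: 1239389 = 19 × 37 × 41 × 43.
φ(1239389) = 1239389 · (1 − 1/19) · (1 − 1/37) · (1 − 1/41) · (1 − 1/43)
       = 1239389 · 1088640/1239389 = 1088640.

1088640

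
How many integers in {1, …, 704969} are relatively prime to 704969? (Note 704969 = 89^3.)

φ(704969) = 704969 · (1 − 1/89)
       = 704969 · 88/89 = 697048.

697048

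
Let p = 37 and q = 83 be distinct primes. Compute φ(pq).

2952

φ(3071) = 3071 · (1 − 1/37) · (1 − 1/83)
       = 3071 · 2952/3071 = 2952.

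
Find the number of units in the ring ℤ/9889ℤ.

8400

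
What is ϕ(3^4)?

54

φ(3^4) = 3^3·(3−1) = 27·2 = 54.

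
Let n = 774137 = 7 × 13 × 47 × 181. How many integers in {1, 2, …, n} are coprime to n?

φ(774137) = 774137 · (1 − 1/7) · (1 − 1/13) · (1 − 1/47) · (1 − 1/181)
       = 774137 · 596160/774137 = 596160.

596160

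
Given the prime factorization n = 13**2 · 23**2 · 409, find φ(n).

φ(13^2) = 13^2 − 13^1 = 169 − 13 = 156.
φ(23^2) = 23^2 − 23^1 = 529 − 23 = 506.
φ(409) = 409 − 1 = 408.
Multiply: 156 · 506 · 408 = 32205888.

32205888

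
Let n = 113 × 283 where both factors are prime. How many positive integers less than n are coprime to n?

31584

φ(pq) = (p−1)(q−1) = 112 · 282 = 31584.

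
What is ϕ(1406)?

648

Prime factorization: 1406 = 2 × 19 × 37.
φ(1406) = 1406 · (1 − 1/2) · (1 − 1/19) · (1 − 1/37)
       = 1406 · 648/1406 = 648.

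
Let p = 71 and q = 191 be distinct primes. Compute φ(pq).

13300

φ(pq) = (p−1)(q−1) = 70 · 190 = 13300.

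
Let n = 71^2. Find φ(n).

4970

φ(71^2) = 71^2 − 71^1 = 5041 − 71 = 4970.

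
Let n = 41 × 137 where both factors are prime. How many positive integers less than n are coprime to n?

5440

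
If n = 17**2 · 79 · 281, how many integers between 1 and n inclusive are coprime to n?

5940480

φ(6415511) = 6415511 · (1 − 1/17) · (1 − 1/79) · (1 − 1/281)
       = 6415511 · 349440/377383 = 5940480.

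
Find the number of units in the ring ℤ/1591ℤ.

Prime factorization: 1591 = 37 × 43.
φ(37) = 37 − 1 = 36.
φ(43) = 43 − 1 = 42.
Multiply: 36 · 42 = 1512.

1512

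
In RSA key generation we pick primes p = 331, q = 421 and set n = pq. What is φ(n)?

φ(n) = (p − 1)(q − 1) = (331−1)(421−1) = 330·420 = 138600.

138600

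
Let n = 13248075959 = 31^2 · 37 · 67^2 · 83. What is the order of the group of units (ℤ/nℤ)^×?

φ(31^2) = 31^1·(31−1) = 31·30 = 930.
φ(37) = 37 − 1 = 36.
φ(67^2) = 67^2 − 67^1 = 4489 − 67 = 4422.
φ(83) = 83 − 1 = 82.
Multiply: 930 · 36 · 4422 · 82 = 12139981920.

12139981920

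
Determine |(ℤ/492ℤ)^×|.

160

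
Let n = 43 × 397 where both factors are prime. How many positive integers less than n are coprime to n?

For distinct primes, φ(pq) = (p−1)(q−1) = 42 × 396 = 16632.

16632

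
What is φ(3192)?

864

3192 = 2^3 · 3 · 7 · 19.
φ(3192) = 3192 · (1 − 1/2) · (1 − 1/3) · (1 − 1/7) · (1 − 1/19)
       = 3192 · 216/798 = 864.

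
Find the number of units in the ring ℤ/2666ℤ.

2666 = 2 · 31 · 43.
φ(2) = 2 − 1 = 1.
φ(31) = 31 − 1 = 30.
φ(43) = 43 − 1 = 42.
Since φ is multiplicative, φ(2666) = 1 · 30 · 42 = 1260.

1260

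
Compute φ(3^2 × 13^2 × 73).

φ(111033) = 111033 · (1 − 1/3) · (1 − 1/13) · (1 − 1/73)
       = 111033 · 1728/2847 = 67392.

67392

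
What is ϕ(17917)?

15840

17917 = 19 · 23 · 41.
φ(19) = 19 − 1 = 18.
φ(23) = 23 − 1 = 22.
φ(41) = 41 − 1 = 40.
φ(17917) = 18 × 22 × 40 = 15840.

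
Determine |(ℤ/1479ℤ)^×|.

896

Factor 1479: 1479 = 3 · 17 · 29.
φ(1479) = 1479 · (1 − 1/3) · (1 − 1/17) · (1 − 1/29)
       = 1479 · 896/1479 = 896.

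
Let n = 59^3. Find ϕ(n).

φ(205379) = 205379 · (1 − 1/59)
       = 205379 · 58/59 = 201898.

201898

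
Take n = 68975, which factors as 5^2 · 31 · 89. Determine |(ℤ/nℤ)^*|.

52800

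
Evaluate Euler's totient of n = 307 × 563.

171972

φ(172841) = 172841 · (1 − 1/307) · (1 − 1/563)
       = 172841 · 171972/172841 = 171972.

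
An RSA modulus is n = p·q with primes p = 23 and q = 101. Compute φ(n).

2200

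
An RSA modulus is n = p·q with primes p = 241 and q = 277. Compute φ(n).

φ(241) = 241 − 1 = 240.
φ(277) = 277 − 1 = 276.
Multiply: 240 · 276 = 66240.

66240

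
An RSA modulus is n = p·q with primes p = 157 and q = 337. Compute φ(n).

φ(n) = (p − 1)(q − 1) = (157−1)(337−1) = 156·336 = 52416.

52416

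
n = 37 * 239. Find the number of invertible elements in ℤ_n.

8568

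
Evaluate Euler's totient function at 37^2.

1332

φ(37^2) = 37^2 − 37^1 = 1369 − 37 = 1332.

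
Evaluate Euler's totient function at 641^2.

410240

φ(641^2) = 641^1·(641−1) = 641·640 = 410240.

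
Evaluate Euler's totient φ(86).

Factor 86: 86 = 2 · 43.
φ(2) = 2 − 1 = 1.
φ(43) = 43 − 1 = 42.
Multiply: 1 · 42 = 42.

42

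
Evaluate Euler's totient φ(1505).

First factor: 1505 = 5 * 7 * 43.
φ(5) = 5 − 1 = 4.
φ(7) = 7 − 1 = 6.
φ(43) = 43 − 1 = 42.
φ(1505) = 4 × 6 × 42 = 1008.

1008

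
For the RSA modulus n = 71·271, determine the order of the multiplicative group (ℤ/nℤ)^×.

18900

For distinct primes, φ(pq) = (p−1)(q−1) = 70 × 270 = 18900.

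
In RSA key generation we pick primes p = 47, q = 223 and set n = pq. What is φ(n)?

10212

φ(47) = 47 − 1 = 46.
φ(223) = 223 − 1 = 222.
φ(10481) = 46 × 222 = 10212.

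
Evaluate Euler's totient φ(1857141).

1010880

Prime factorization: 1857141 = 3^3 × 11 × 13^2 × 37.
φ(1857141) = 1857141 · (1 − 1/3) · (1 − 1/11) · (1 − 1/13) · (1 − 1/37)
       = 1857141 · 8640/15873 = 1010880.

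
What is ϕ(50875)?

Prime factorization: 50875 = 5**3 · 11 · 37.
φ(5^3) = 5^2·(5−1) = 25·4 = 100.
φ(11) = 11 − 1 = 10.
φ(37) = 37 − 1 = 36.
Since φ is multiplicative, φ(50875) = 100 · 10 · 36 = 36000.

36000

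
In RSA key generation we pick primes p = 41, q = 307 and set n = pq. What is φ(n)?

12240

φ(12587) = 12587 · (1 − 1/41) · (1 − 1/307)
       = 12587 · 12240/12587 = 12240.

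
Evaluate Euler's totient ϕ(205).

205 = 5 · 41.
φ(5) = 5 − 1 = 4.
φ(41) = 41 − 1 = 40.
Multiply: 4 · 40 = 160.

160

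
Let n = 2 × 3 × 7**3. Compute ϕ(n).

φ(2) = 2 − 1 = 1.
φ(3) = 3 − 1 = 2.
φ(7^3) = 7^2·(7−1) = 49·6 = 294.
Since φ is multiplicative, φ(2058) = 1 · 2 · 294 = 588.

588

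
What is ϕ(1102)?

Prime factorization: 1102 = 2 · 19 · 29.
φ(2) = 2 − 1 = 1.
φ(19) = 19 − 1 = 18.
φ(29) = 29 − 1 = 28.
Since φ is multiplicative, φ(1102) = 1 · 18 · 28 = 504.

504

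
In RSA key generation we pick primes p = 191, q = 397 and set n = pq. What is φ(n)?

75240

φ(n) = (p − 1)(q − 1) = (191−1)(397−1) = 190·396 = 75240.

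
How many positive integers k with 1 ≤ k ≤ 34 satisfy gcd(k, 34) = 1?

16

First factor: 34 = 2 · 17.
φ(34) = 34 · (1 − 1/2) · (1 − 1/17)
       = 34 · 16/34 = 16.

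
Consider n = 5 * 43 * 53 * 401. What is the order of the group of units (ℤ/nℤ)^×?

3494400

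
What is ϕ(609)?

336

609 = 3 × 7 × 29.
φ(609) = 609 · (1 − 1/3) · (1 − 1/7) · (1 − 1/29)
       = 609 · 336/609 = 336.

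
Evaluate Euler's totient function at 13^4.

φ(13^4) = 13^3·(13−1) = 2197·12 = 26364.

26364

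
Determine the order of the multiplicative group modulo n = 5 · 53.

φ(265) = 265 · (1 − 1/5) · (1 − 1/53)
       = 265 · 208/265 = 208.

208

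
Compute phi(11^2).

110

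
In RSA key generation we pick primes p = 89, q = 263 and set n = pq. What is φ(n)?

φ(n) = (p − 1)(q − 1) = (89−1)(263−1) = 88·262 = 23056.

23056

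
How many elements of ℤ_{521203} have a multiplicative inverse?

Prime factorization: 521203 = 17 * 23 * 31 * 43.
φ(17) = 17 − 1 = 16.
φ(23) = 23 − 1 = 22.
φ(31) = 31 − 1 = 30.
φ(43) = 43 − 1 = 42.
Since φ is multiplicative, φ(521203) = 16 · 22 · 30 · 42 = 443520.

443520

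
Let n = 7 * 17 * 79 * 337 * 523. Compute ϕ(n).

φ(7) = 7 − 1 = 6.
φ(17) = 17 − 1 = 16.
φ(79) = 79 − 1 = 78.
φ(337) = 337 − 1 = 336.
φ(523) = 523 − 1 = 522.
Multiply: 6 · 16 · 78 · 336 · 522 = 1313335296.

1313335296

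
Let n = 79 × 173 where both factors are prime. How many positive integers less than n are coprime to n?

13416

φ(13667) = 13667 · (1 − 1/79) · (1 − 1/173)
       = 13667 · 13416/13667 = 13416.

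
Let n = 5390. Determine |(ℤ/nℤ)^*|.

1680

Prime factorization: 5390 = 2 * 5 * 7^2 * 11.
φ(5390) = 5390 · (1 − 1/2) · (1 − 1/5) · (1 − 1/7) · (1 − 1/11)
       = 5390 · 240/770 = 1680.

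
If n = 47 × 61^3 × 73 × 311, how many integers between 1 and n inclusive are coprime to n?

229225507200

φ(242198033221) = 242198033221 · (1 − 1/47) · (1 − 1/61) · (1 − 1/73) · (1 − 1/311)
       = 242198033221 · 61603200/65089501 = 229225507200.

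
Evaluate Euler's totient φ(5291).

4320

Factor 5291: 5291 = 11 × 13 × 37.
φ(11) = 11 − 1 = 10.
φ(13) = 13 − 1 = 12.
φ(37) = 37 − 1 = 36.
φ(5291) = 10 × 12 × 36 = 4320.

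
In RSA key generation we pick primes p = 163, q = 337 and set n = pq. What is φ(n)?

For distinct primes, φ(pq) = (p−1)(q−1) = 162 × 336 = 54432.

54432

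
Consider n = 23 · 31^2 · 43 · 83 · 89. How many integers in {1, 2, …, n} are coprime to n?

6200853120

φ(23) = 23 − 1 = 22.
φ(31^2) = 31^1·(31−1) = 31·30 = 930.
φ(43) = 43 − 1 = 42.
φ(83) = 83 − 1 = 82.
φ(89) = 89 − 1 = 88.
Multiply: 22 · 930 · 42 · 82 · 88 = 6200853120.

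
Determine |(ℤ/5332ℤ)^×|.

2520

First factor: 5332 = 2^2 · 31 · 43.
φ(2^2) = 2^2 − 2^1 = 4 − 2 = 2.
φ(31) = 31 − 1 = 30.
φ(43) = 43 − 1 = 42.
Since φ is multiplicative, φ(5332) = 2 · 30 · 42 = 2520.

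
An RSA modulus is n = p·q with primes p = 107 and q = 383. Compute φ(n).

40492

For distinct primes, φ(pq) = (p−1)(q−1) = 106 × 382 = 40492.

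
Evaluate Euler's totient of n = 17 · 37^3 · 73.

φ(17) = 17 − 1 = 16.
φ(37^3) = 37^2·(37−1) = 1369·36 = 49284.
φ(73) = 73 − 1 = 72.
φ(62860373) = 16 × 49284 × 72 = 56775168.

56775168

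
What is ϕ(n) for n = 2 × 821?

820

φ(1642) = 1642 · (1 − 1/2) · (1 − 1/821)
       = 1642 · 820/1642 = 820.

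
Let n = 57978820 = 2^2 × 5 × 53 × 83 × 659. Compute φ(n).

φ(57978820) = 57978820 · (1 − 1/2) · (1 − 1/5) · (1 − 1/53) · (1 − 1/83) · (1 − 1/659)
       = 57978820 · 11222848/28989410 = 22445696.

22445696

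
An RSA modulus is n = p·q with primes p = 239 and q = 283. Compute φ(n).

φ(67637) = 67637 · (1 − 1/239) · (1 − 1/283)
       = 67637 · 67116/67637 = 67116.

67116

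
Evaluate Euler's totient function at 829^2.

φ(829^2) = 829^1·(829−1) = 829·828 = 686412.

686412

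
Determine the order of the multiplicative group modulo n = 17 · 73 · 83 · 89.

φ(9167267) = 9167267 · (1 − 1/17) · (1 − 1/73) · (1 − 1/83) · (1 − 1/89)
       = 9167267 · 8312832/9167267 = 8312832.

8312832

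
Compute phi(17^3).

4624

φ(17^3) = 17^3 − 17^2 = 4913 − 289 = 4624.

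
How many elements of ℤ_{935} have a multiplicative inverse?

Prime factorization: 935 = 5 · 11 · 17.
φ(935) = 935 · (1 − 1/5) · (1 − 1/11) · (1 − 1/17)
       = 935 · 640/935 = 640.

640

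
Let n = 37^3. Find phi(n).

49284

φ(37^3) = 37^3 − 37^2 = 50653 − 1369 = 49284.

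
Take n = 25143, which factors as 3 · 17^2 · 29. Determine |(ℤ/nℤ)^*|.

φ(3) = 3 − 1 = 2.
φ(17^2) = 17^2 − 17^1 = 289 − 17 = 272.
φ(29) = 29 − 1 = 28.
Multiply: 2 · 272 · 28 = 15232.

15232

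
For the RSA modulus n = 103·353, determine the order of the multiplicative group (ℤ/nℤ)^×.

35904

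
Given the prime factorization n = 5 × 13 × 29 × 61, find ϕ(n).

φ(114985) = 114985 · (1 − 1/5) · (1 − 1/13) · (1 − 1/29) · (1 − 1/61)
       = 114985 · 80640/114985 = 80640.

80640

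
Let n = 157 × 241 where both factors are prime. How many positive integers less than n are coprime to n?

37440

For distinct primes, φ(pq) = (p−1)(q−1) = 156 × 240 = 37440.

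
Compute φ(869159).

752640

First factor: 869159 = 17 × 29 × 41 × 43.
φ(17) = 17 − 1 = 16.
φ(29) = 29 − 1 = 28.
φ(41) = 41 − 1 = 40.
φ(43) = 43 − 1 = 42.
Since φ is multiplicative, φ(869159) = 16 · 28 · 40 · 42 = 752640.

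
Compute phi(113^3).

φ(113^3) = 113^2·(113−1) = 12769·112 = 1430128.

1430128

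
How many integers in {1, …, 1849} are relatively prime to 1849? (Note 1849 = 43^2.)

1806

φ(1849) = 1849 · (1 − 1/43)
       = 1849 · 42/43 = 1806.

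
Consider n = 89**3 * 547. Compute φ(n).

380588208

φ(89^3) = 89^3 − 89^2 = 704969 − 7921 = 697048.
φ(547) = 547 − 1 = 546.
Since φ is multiplicative, φ(385618043) = 697048 · 546 = 380588208.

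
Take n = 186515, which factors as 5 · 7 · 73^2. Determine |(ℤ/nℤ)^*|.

126144

φ(186515) = 186515 · (1 − 1/5) · (1 − 1/7) · (1 − 1/73)
       = 186515 · 1728/2555 = 126144.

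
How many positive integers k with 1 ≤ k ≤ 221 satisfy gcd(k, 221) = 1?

192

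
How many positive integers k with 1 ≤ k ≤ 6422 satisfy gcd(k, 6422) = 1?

First factor: 6422 = 2 × 13^2 × 19.
φ(2) = 2 − 1 = 1.
φ(13^2) = 13^2 − 13^1 = 169 − 13 = 156.
φ(19) = 19 − 1 = 18.
Since φ is multiplicative, φ(6422) = 1 · 156 · 18 = 2808.

2808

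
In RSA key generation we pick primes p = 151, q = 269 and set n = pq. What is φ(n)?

40200

φ(pq) = (p−1)(q−1) = 150 · 268 = 40200.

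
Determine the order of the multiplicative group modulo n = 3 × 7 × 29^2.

φ(3) = 3 − 1 = 2.
φ(7) = 7 − 1 = 6.
φ(29^2) = 29^1·(29−1) = 29·28 = 812.
Since φ is multiplicative, φ(17661) = 2 · 6 · 812 = 9744.

9744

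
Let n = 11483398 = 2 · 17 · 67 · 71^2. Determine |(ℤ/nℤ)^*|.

φ(2) = 2 − 1 = 1.
φ(17) = 17 − 1 = 16.
φ(67) = 67 − 1 = 66.
φ(71^2) = 71^2 − 71^1 = 5041 − 71 = 4970.
Multiply: 1 · 16 · 66 · 4970 = 5248320.

5248320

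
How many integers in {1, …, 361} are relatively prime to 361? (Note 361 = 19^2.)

342

φ(19^2) = 19^1·(19−1) = 19·18 = 342.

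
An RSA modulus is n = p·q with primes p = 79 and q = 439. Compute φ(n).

34164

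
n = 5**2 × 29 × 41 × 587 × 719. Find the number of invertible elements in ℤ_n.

9424755200

φ(5^2) = 5^2 − 5^1 = 25 − 5 = 20.
φ(29) = 29 − 1 = 28.
φ(41) = 41 − 1 = 40.
φ(587) = 587 − 1 = 586.
φ(719) = 719 − 1 = 718.
Since φ is multiplicative, φ(12545525425) = 20 · 28 · 40 · 586 · 718 = 9424755200.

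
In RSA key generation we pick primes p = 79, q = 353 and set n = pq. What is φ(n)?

φ(27887) = 27887 · (1 − 1/79) · (1 − 1/353)
       = 27887 · 27456/27887 = 27456.

27456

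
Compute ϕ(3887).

3432

3887 = 13**2 * 23.
φ(13^2) = 13^2 − 13^1 = 169 − 13 = 156.
φ(23) = 23 − 1 = 22.
Since φ is multiplicative, φ(3887) = 156 · 22 = 3432.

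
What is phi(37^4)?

1823508

φ(1874161) = 1874161 · (1 − 1/37)
       = 1874161 · 36/37 = 1823508.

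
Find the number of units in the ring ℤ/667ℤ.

667 = 23 · 29.
φ(23) = 23 − 1 = 22.
φ(29) = 29 − 1 = 28.
Since φ is multiplicative, φ(667) = 22 · 28 = 616.

616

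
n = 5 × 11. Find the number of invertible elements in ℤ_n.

φ(55) = 55 · (1 − 1/5) · (1 − 1/11)
       = 55 · 40/55 = 40.

40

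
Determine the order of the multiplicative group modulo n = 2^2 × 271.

540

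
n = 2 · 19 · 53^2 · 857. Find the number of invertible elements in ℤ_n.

42464448

φ(91477894) = 91477894 · (1 − 1/2) · (1 − 1/19) · (1 − 1/53) · (1 − 1/857)
       = 91477894 · 801216/1725998 = 42464448.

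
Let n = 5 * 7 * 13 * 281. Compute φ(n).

φ(127855) = 127855 · (1 − 1/5) · (1 − 1/7) · (1 − 1/13) · (1 − 1/281)
       = 127855 · 80640/127855 = 80640.

80640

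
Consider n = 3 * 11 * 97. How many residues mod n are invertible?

1920

φ(3201) = 3201 · (1 − 1/3) · (1 − 1/11) · (1 − 1/97)
       = 3201 · 1920/3201 = 1920.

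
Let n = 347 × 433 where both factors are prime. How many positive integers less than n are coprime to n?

For distinct primes, φ(pq) = (p−1)(q−1) = 346 × 432 = 149472.

149472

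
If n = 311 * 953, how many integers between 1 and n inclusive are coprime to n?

295120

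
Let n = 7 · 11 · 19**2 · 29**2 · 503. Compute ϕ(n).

8364444480

φ(11758770331) = 11758770331 · (1 − 1/7) · (1 − 1/11) · (1 − 1/19) · (1 − 1/29) · (1 − 1/503)
       = 11758770331 · 15180480/21340781 = 8364444480.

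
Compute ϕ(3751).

3300

Factor 3751: 3751 = 11**2 · 31.
φ(3751) = 3751 · (1 − 1/11) · (1 − 1/31)
       = 3751 · 300/341 = 3300.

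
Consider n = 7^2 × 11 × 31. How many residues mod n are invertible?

φ(7^2) = 7^2 − 7^1 = 49 − 7 = 42.
φ(11) = 11 − 1 = 10.
φ(31) = 31 − 1 = 30.
Since φ is multiplicative, φ(16709) = 42 · 10 · 30 = 12600.

12600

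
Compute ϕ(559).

Factor 559: 559 = 13 × 43.
φ(13) = 13 − 1 = 12.
φ(43) = 43 − 1 = 42.
Since φ is multiplicative, φ(559) = 12 · 42 = 504.

504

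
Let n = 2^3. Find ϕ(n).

φ(2^3) = 2^2·(2−1) = 4·1 = 4.

4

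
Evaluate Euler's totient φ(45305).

First factor: 45305 = 5 · 13 · 17 · 41.
φ(45305) = 45305 · (1 − 1/5) · (1 − 1/13) · (1 − 1/17) · (1 − 1/41)
       = 45305 · 30720/45305 = 30720.

30720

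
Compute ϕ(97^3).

903264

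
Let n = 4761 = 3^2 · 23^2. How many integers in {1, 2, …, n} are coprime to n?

3036

φ(4761) = 4761 · (1 − 1/3) · (1 − 1/23)
       = 4761 · 44/69 = 3036.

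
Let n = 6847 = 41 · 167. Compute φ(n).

φ(41) = 41 − 1 = 40.
φ(167) = 167 − 1 = 166.
Since φ is multiplicative, φ(6847) = 40 · 166 = 6640.

6640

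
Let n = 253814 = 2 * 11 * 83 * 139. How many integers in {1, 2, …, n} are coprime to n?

113160

φ(253814) = 253814 · (1 − 1/2) · (1 − 1/11) · (1 − 1/83) · (1 − 1/139)
       = 253814 · 113160/253814 = 113160.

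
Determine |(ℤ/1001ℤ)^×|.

Factor 1001: 1001 = 7 · 11 · 13.
φ(1001) = 1001 · (1 − 1/7) · (1 − 1/11) · (1 − 1/13)
       = 1001 · 720/1001 = 720.

720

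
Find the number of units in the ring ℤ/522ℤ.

Factor 522: 522 = 2 · 3^2 · 29.
φ(2) = 2 − 1 = 1.
φ(3^2) = 3^1·(3−1) = 3·2 = 6.
φ(29) = 29 − 1 = 28.
φ(522) = 1 × 6 × 28 = 168.

168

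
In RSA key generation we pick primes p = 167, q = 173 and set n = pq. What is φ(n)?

28552

φ(n) = (p − 1)(q − 1) = (167−1)(173−1) = 166·172 = 28552.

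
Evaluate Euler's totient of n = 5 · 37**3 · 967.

190433376

φ(244907255) = 244907255 · (1 − 1/5) · (1 − 1/37) · (1 − 1/967)
       = 244907255 · 139104/178895 = 190433376.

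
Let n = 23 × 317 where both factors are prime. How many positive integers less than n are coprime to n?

6952

φ(pq) = (p−1)(q−1) = 22 · 316 = 6952.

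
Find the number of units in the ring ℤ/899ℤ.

840

899 = 29 × 31.
φ(899) = 899 · (1 − 1/29) · (1 − 1/31)
       = 899 · 840/899 = 840.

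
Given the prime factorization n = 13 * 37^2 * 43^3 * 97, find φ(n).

φ(13) = 13 − 1 = 12.
φ(37^2) = 37^1·(37−1) = 37·36 = 1332.
φ(43^3) = 43^3 − 43^2 = 79507 − 1849 = 77658.
φ(97) = 97 − 1 = 96.
Since φ is multiplicative, φ(137253649663) = 12 · 1332 · 77658 · 96 = 119163405312.

119163405312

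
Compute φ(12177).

7200

Factor 12177: 12177 = 3**3 · 11 · 41.
φ(12177) = 12177 · (1 − 1/3) · (1 − 1/11) · (1 − 1/41)
       = 12177 · 800/1353 = 7200.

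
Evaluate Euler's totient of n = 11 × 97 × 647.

620160

φ(690349) = 690349 · (1 − 1/11) · (1 − 1/97) · (1 − 1/647)
       = 690349 · 620160/690349 = 620160.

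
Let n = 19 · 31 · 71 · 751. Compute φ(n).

28350000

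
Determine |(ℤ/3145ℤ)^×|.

2304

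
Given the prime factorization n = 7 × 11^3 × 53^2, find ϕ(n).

20008560

φ(7) = 7 − 1 = 6.
φ(11^3) = 11^3 − 11^2 = 1331 − 121 = 1210.
φ(53^2) = 53^1·(53−1) = 53·52 = 2756.
Since φ is multiplicative, φ(26171453) = 6 · 1210 · 2756 = 20008560.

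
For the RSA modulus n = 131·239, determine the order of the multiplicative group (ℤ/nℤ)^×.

30940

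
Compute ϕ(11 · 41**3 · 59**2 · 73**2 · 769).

φ(10814845976132011) = 10814845976132011 · (1 − 1/11) · (1 − 1/41) · (1 − 1/59) · (1 − 1/73) · (1 − 1/769)
       = 10814845976132011 · 1282867200/1493749433 = 9288044480102400.

9288044480102400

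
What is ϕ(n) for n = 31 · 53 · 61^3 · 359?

φ(31) = 31 − 1 = 30.
φ(53) = 53 − 1 = 52.
φ(61^3) = 61^2·(61−1) = 3721·60 = 223260.
φ(359) = 359 − 1 = 358.
Multiply: 30 · 52 · 223260 · 358 = 124686244800.

124686244800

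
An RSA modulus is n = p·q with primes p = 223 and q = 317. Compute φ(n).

70152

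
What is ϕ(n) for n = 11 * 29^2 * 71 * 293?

φ(192448553) = 192448553 · (1 − 1/11) · (1 − 1/29) · (1 − 1/71) · (1 − 1/293)
       = 192448553 · 5723200/6636157 = 165972800.

165972800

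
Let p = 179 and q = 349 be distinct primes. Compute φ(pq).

61944

φ(62471) = 62471 · (1 − 1/179) · (1 − 1/349)
       = 62471 · 61944/62471 = 61944.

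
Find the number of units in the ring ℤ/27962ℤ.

12000

27962 = 2 * 11 * 31 * 41.
φ(2) = 2 − 1 = 1.
φ(11) = 11 − 1 = 10.
φ(31) = 31 − 1 = 30.
φ(41) = 41 − 1 = 40.
Since φ is multiplicative, φ(27962) = 1 · 10 · 30 · 40 = 12000.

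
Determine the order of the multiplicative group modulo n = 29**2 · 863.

699944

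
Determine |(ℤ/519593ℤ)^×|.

Factor 519593: 519593 = 19 · 23 · 29 · 41.
φ(19) = 19 − 1 = 18.
φ(23) = 23 − 1 = 22.
φ(29) = 29 − 1 = 28.
φ(41) = 41 − 1 = 40.
Multiply: 18 · 22 · 28 · 40 = 443520.

443520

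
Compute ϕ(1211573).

Factor 1211573: 1211573 = 11^2 * 17 * 19 * 31.
φ(11^2) = 11^1·(11−1) = 11·10 = 110.
φ(17) = 17 − 1 = 16.
φ(19) = 19 − 1 = 18.
φ(31) = 31 − 1 = 30.
Since φ is multiplicative, φ(1211573) = 110 · 16 · 18 · 30 = 950400.

950400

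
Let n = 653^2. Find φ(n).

φ(426409) = 426409 · (1 − 1/653)
       = 426409 · 652/653 = 425756.

425756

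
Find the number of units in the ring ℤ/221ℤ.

192

221 = 13 · 17.
φ(13) = 13 − 1 = 12.
φ(17) = 17 − 1 = 16.
φ(221) = 12 × 16 = 192.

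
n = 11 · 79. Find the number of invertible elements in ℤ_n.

φ(11) = 11 − 1 = 10.
φ(79) = 79 − 1 = 78.
Multiply: 10 · 78 = 780.

780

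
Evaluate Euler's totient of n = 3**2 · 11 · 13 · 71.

50400

φ(3^2) = 3^2 − 3^1 = 9 − 3 = 6.
φ(11) = 11 − 1 = 10.
φ(13) = 13 − 1 = 12.
φ(71) = 71 − 1 = 70.
φ(91377) = 6 × 10 × 12 × 70 = 50400.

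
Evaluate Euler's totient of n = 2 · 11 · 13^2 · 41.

62400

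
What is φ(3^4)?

φ(3^4) = 3^4 − 3^3 = 81 − 27 = 54.

54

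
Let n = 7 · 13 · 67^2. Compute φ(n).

318384

φ(7) = 7 − 1 = 6.
φ(13) = 13 − 1 = 12.
φ(67^2) = 67^1·(67−1) = 67·66 = 4422.
φ(408499) = 6 × 12 × 4422 = 318384.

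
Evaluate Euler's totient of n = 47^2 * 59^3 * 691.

φ(47^2) = 47^1·(47−1) = 47·46 = 2162.
φ(59^3) = 59^2·(59−1) = 3481·58 = 201898.
φ(691) = 691 − 1 = 690.
Multiply: 2162 · 201898 · 690 = 301187398440.

301187398440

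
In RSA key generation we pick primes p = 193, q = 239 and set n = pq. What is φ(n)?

φ(46127) = 46127 · (1 − 1/193) · (1 − 1/239)
       = 46127 · 45696/46127 = 45696.

45696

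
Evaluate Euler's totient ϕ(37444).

15840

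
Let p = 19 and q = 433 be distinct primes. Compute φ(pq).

φ(pq) = (p−1)(q−1) = 18 · 432 = 7776.

7776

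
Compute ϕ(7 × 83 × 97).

φ(56357) = 56357 · (1 − 1/7) · (1 − 1/83) · (1 − 1/97)
       = 56357 · 47232/56357 = 47232.

47232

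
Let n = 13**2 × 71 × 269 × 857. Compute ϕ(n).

φ(13^2) = 13^1·(13−1) = 13·12 = 156.
φ(71) = 71 − 1 = 70.
φ(269) = 269 − 1 = 268.
φ(857) = 857 − 1 = 856.
Since φ is multiplicative, φ(2766165467) = 156 · 70 · 268 · 856 = 2505135360.

2505135360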